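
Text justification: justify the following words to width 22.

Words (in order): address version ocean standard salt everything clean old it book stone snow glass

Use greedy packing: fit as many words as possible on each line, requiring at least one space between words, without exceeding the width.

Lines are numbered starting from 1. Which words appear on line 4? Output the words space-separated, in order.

Answer: it book stone snow

Derivation:
Line 1: ['address', 'version', 'ocean'] (min_width=21, slack=1)
Line 2: ['standard', 'salt'] (min_width=13, slack=9)
Line 3: ['everything', 'clean', 'old'] (min_width=20, slack=2)
Line 4: ['it', 'book', 'stone', 'snow'] (min_width=18, slack=4)
Line 5: ['glass'] (min_width=5, slack=17)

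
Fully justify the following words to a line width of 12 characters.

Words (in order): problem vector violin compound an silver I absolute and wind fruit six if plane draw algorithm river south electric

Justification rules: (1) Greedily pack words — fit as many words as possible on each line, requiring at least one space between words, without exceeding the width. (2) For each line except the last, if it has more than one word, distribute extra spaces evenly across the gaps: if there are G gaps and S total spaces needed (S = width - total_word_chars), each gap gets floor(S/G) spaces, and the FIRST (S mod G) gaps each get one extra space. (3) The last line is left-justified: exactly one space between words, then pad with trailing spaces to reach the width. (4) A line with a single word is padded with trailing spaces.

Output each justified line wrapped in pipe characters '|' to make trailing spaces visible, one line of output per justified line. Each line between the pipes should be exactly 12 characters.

Line 1: ['problem'] (min_width=7, slack=5)
Line 2: ['vector'] (min_width=6, slack=6)
Line 3: ['violin'] (min_width=6, slack=6)
Line 4: ['compound', 'an'] (min_width=11, slack=1)
Line 5: ['silver', 'I'] (min_width=8, slack=4)
Line 6: ['absolute', 'and'] (min_width=12, slack=0)
Line 7: ['wind', 'fruit'] (min_width=10, slack=2)
Line 8: ['six', 'if', 'plane'] (min_width=12, slack=0)
Line 9: ['draw'] (min_width=4, slack=8)
Line 10: ['algorithm'] (min_width=9, slack=3)
Line 11: ['river', 'south'] (min_width=11, slack=1)
Line 12: ['electric'] (min_width=8, slack=4)

Answer: |problem     |
|vector      |
|violin      |
|compound  an|
|silver     I|
|absolute and|
|wind   fruit|
|six if plane|
|draw        |
|algorithm   |
|river  south|
|electric    |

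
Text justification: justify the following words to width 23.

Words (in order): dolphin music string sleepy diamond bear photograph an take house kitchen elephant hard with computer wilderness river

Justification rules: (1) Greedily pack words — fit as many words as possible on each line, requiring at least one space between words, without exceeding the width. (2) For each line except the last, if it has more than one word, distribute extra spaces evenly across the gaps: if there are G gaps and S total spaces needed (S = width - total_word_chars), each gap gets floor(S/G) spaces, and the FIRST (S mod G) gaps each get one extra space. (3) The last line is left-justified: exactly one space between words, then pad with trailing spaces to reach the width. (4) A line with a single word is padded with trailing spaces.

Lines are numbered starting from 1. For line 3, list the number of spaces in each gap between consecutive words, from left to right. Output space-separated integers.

Answer: 4 3

Derivation:
Line 1: ['dolphin', 'music', 'string'] (min_width=20, slack=3)
Line 2: ['sleepy', 'diamond', 'bear'] (min_width=19, slack=4)
Line 3: ['photograph', 'an', 'take'] (min_width=18, slack=5)
Line 4: ['house', 'kitchen', 'elephant'] (min_width=22, slack=1)
Line 5: ['hard', 'with', 'computer'] (min_width=18, slack=5)
Line 6: ['wilderness', 'river'] (min_width=16, slack=7)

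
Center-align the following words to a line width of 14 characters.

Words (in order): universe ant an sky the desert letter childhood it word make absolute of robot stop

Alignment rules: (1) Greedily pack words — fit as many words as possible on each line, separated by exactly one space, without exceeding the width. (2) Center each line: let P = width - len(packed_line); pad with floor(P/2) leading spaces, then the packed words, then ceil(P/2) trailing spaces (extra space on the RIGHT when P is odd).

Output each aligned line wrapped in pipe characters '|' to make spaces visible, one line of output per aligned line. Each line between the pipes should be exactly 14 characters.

Answer: | universe ant |
|  an sky the  |
|desert letter |
| childhood it |
|  word make   |
| absolute of  |
|  robot stop  |

Derivation:
Line 1: ['universe', 'ant'] (min_width=12, slack=2)
Line 2: ['an', 'sky', 'the'] (min_width=10, slack=4)
Line 3: ['desert', 'letter'] (min_width=13, slack=1)
Line 4: ['childhood', 'it'] (min_width=12, slack=2)
Line 5: ['word', 'make'] (min_width=9, slack=5)
Line 6: ['absolute', 'of'] (min_width=11, slack=3)
Line 7: ['robot', 'stop'] (min_width=10, slack=4)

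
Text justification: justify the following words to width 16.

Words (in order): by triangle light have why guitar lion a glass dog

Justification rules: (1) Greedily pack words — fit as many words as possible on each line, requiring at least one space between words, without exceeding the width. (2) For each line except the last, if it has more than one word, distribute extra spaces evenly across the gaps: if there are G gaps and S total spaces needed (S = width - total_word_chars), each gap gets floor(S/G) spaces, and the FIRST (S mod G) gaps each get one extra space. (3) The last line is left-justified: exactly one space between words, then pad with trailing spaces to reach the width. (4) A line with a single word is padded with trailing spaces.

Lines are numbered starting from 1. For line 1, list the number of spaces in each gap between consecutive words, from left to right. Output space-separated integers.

Line 1: ['by', 'triangle'] (min_width=11, slack=5)
Line 2: ['light', 'have', 'why'] (min_width=14, slack=2)
Line 3: ['guitar', 'lion', 'a'] (min_width=13, slack=3)
Line 4: ['glass', 'dog'] (min_width=9, slack=7)

Answer: 6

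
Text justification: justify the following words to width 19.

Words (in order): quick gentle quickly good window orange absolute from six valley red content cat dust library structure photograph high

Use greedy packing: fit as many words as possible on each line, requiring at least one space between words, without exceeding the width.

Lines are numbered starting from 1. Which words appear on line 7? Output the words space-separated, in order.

Line 1: ['quick', 'gentle'] (min_width=12, slack=7)
Line 2: ['quickly', 'good', 'window'] (min_width=19, slack=0)
Line 3: ['orange', 'absolute'] (min_width=15, slack=4)
Line 4: ['from', 'six', 'valley', 'red'] (min_width=19, slack=0)
Line 5: ['content', 'cat', 'dust'] (min_width=16, slack=3)
Line 6: ['library', 'structure'] (min_width=17, slack=2)
Line 7: ['photograph', 'high'] (min_width=15, slack=4)

Answer: photograph high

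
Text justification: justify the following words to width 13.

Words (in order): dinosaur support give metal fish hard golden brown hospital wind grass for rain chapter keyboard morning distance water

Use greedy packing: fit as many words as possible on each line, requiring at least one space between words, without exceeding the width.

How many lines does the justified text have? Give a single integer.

Line 1: ['dinosaur'] (min_width=8, slack=5)
Line 2: ['support', 'give'] (min_width=12, slack=1)
Line 3: ['metal', 'fish'] (min_width=10, slack=3)
Line 4: ['hard', 'golden'] (min_width=11, slack=2)
Line 5: ['brown'] (min_width=5, slack=8)
Line 6: ['hospital', 'wind'] (min_width=13, slack=0)
Line 7: ['grass', 'for'] (min_width=9, slack=4)
Line 8: ['rain', 'chapter'] (min_width=12, slack=1)
Line 9: ['keyboard'] (min_width=8, slack=5)
Line 10: ['morning'] (min_width=7, slack=6)
Line 11: ['distance'] (min_width=8, slack=5)
Line 12: ['water'] (min_width=5, slack=8)
Total lines: 12

Answer: 12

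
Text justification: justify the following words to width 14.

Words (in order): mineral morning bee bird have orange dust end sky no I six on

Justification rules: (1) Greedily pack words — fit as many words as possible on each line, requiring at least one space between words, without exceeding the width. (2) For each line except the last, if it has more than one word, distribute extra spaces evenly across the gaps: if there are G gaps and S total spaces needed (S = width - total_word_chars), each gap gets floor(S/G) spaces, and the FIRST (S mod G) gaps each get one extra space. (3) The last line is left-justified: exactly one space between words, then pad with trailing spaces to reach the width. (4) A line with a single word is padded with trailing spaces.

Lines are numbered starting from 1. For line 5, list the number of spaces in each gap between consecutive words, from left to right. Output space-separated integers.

Answer: 2 2 1

Derivation:
Line 1: ['mineral'] (min_width=7, slack=7)
Line 2: ['morning', 'bee'] (min_width=11, slack=3)
Line 3: ['bird', 'have'] (min_width=9, slack=5)
Line 4: ['orange', 'dust'] (min_width=11, slack=3)
Line 5: ['end', 'sky', 'no', 'I'] (min_width=12, slack=2)
Line 6: ['six', 'on'] (min_width=6, slack=8)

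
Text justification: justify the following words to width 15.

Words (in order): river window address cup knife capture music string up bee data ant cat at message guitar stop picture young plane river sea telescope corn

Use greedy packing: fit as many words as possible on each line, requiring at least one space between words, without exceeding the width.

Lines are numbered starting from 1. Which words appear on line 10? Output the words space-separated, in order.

Line 1: ['river', 'window'] (min_width=12, slack=3)
Line 2: ['address', 'cup'] (min_width=11, slack=4)
Line 3: ['knife', 'capture'] (min_width=13, slack=2)
Line 4: ['music', 'string', 'up'] (min_width=15, slack=0)
Line 5: ['bee', 'data', 'ant'] (min_width=12, slack=3)
Line 6: ['cat', 'at', 'message'] (min_width=14, slack=1)
Line 7: ['guitar', 'stop'] (min_width=11, slack=4)
Line 8: ['picture', 'young'] (min_width=13, slack=2)
Line 9: ['plane', 'river', 'sea'] (min_width=15, slack=0)
Line 10: ['telescope', 'corn'] (min_width=14, slack=1)

Answer: telescope corn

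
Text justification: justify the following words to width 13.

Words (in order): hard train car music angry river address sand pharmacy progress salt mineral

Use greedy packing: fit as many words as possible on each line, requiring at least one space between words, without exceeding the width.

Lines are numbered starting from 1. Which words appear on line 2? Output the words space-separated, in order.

Answer: car music

Derivation:
Line 1: ['hard', 'train'] (min_width=10, slack=3)
Line 2: ['car', 'music'] (min_width=9, slack=4)
Line 3: ['angry', 'river'] (min_width=11, slack=2)
Line 4: ['address', 'sand'] (min_width=12, slack=1)
Line 5: ['pharmacy'] (min_width=8, slack=5)
Line 6: ['progress', 'salt'] (min_width=13, slack=0)
Line 7: ['mineral'] (min_width=7, slack=6)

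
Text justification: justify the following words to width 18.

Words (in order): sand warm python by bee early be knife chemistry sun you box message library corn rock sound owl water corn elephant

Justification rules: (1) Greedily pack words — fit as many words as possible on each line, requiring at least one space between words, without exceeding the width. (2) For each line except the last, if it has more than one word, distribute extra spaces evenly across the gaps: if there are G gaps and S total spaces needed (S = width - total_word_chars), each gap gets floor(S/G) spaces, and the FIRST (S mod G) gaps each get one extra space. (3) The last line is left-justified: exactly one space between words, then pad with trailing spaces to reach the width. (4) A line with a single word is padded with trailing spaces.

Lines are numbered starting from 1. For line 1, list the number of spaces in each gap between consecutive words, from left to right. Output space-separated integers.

Answer: 2 2

Derivation:
Line 1: ['sand', 'warm', 'python'] (min_width=16, slack=2)
Line 2: ['by', 'bee', 'early', 'be'] (min_width=15, slack=3)
Line 3: ['knife', 'chemistry'] (min_width=15, slack=3)
Line 4: ['sun', 'you', 'box'] (min_width=11, slack=7)
Line 5: ['message', 'library'] (min_width=15, slack=3)
Line 6: ['corn', 'rock', 'sound'] (min_width=15, slack=3)
Line 7: ['owl', 'water', 'corn'] (min_width=14, slack=4)
Line 8: ['elephant'] (min_width=8, slack=10)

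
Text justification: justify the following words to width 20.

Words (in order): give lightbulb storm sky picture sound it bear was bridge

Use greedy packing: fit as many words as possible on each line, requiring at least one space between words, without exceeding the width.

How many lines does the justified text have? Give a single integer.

Answer: 3

Derivation:
Line 1: ['give', 'lightbulb', 'storm'] (min_width=20, slack=0)
Line 2: ['sky', 'picture', 'sound', 'it'] (min_width=20, slack=0)
Line 3: ['bear', 'was', 'bridge'] (min_width=15, slack=5)
Total lines: 3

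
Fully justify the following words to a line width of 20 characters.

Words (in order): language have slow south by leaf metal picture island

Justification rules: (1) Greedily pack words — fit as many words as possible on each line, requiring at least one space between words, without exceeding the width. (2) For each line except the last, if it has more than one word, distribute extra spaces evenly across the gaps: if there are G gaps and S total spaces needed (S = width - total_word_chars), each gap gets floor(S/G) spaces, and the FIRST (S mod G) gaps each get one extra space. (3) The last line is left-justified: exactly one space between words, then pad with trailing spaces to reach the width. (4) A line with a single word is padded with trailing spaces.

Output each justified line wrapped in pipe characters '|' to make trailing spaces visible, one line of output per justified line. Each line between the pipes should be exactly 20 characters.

Line 1: ['language', 'have', 'slow'] (min_width=18, slack=2)
Line 2: ['south', 'by', 'leaf', 'metal'] (min_width=19, slack=1)
Line 3: ['picture', 'island'] (min_width=14, slack=6)

Answer: |language  have  slow|
|south  by leaf metal|
|picture island      |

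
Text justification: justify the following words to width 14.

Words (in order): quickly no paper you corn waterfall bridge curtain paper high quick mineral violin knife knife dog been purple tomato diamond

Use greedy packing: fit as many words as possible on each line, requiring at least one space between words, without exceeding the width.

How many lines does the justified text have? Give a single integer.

Line 1: ['quickly', 'no'] (min_width=10, slack=4)
Line 2: ['paper', 'you', 'corn'] (min_width=14, slack=0)
Line 3: ['waterfall'] (min_width=9, slack=5)
Line 4: ['bridge', 'curtain'] (min_width=14, slack=0)
Line 5: ['paper', 'high'] (min_width=10, slack=4)
Line 6: ['quick', 'mineral'] (min_width=13, slack=1)
Line 7: ['violin', 'knife'] (min_width=12, slack=2)
Line 8: ['knife', 'dog', 'been'] (min_width=14, slack=0)
Line 9: ['purple', 'tomato'] (min_width=13, slack=1)
Line 10: ['diamond'] (min_width=7, slack=7)
Total lines: 10

Answer: 10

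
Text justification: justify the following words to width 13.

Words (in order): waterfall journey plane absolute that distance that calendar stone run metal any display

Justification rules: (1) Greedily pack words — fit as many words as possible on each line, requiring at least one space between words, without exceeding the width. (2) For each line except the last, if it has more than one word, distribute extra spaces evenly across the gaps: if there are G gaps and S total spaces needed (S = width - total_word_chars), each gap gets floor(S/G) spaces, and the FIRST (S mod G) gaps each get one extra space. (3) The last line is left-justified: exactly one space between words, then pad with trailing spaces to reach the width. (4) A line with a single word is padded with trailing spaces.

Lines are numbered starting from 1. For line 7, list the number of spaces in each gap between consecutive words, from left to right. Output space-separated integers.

Answer: 5

Derivation:
Line 1: ['waterfall'] (min_width=9, slack=4)
Line 2: ['journey', 'plane'] (min_width=13, slack=0)
Line 3: ['absolute', 'that'] (min_width=13, slack=0)
Line 4: ['distance', 'that'] (min_width=13, slack=0)
Line 5: ['calendar'] (min_width=8, slack=5)
Line 6: ['stone', 'run'] (min_width=9, slack=4)
Line 7: ['metal', 'any'] (min_width=9, slack=4)
Line 8: ['display'] (min_width=7, slack=6)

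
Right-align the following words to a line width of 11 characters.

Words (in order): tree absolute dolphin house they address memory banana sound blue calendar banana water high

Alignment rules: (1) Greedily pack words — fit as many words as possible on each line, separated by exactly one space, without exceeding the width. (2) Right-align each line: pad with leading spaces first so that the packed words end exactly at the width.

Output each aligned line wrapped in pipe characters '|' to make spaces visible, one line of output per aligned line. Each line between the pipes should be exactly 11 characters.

Answer: |       tree|
|   absolute|
|    dolphin|
| house they|
|    address|
|     memory|
|     banana|
| sound blue|
|   calendar|
|     banana|
| water high|

Derivation:
Line 1: ['tree'] (min_width=4, slack=7)
Line 2: ['absolute'] (min_width=8, slack=3)
Line 3: ['dolphin'] (min_width=7, slack=4)
Line 4: ['house', 'they'] (min_width=10, slack=1)
Line 5: ['address'] (min_width=7, slack=4)
Line 6: ['memory'] (min_width=6, slack=5)
Line 7: ['banana'] (min_width=6, slack=5)
Line 8: ['sound', 'blue'] (min_width=10, slack=1)
Line 9: ['calendar'] (min_width=8, slack=3)
Line 10: ['banana'] (min_width=6, slack=5)
Line 11: ['water', 'high'] (min_width=10, slack=1)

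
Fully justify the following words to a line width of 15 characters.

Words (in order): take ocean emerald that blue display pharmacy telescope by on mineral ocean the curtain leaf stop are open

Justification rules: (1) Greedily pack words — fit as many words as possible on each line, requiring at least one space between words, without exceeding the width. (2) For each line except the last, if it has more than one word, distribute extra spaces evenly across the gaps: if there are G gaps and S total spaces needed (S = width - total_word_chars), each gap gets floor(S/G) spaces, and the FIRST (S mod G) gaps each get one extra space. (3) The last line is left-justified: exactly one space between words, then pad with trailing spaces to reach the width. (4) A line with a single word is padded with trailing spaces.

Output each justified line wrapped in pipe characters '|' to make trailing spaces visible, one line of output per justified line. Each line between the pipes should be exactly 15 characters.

Answer: |take      ocean|
|emerald    that|
|blue    display|
|pharmacy       |
|telescope by on|
|mineral   ocean|
|the     curtain|
|leaf  stop  are|
|open           |

Derivation:
Line 1: ['take', 'ocean'] (min_width=10, slack=5)
Line 2: ['emerald', 'that'] (min_width=12, slack=3)
Line 3: ['blue', 'display'] (min_width=12, slack=3)
Line 4: ['pharmacy'] (min_width=8, slack=7)
Line 5: ['telescope', 'by', 'on'] (min_width=15, slack=0)
Line 6: ['mineral', 'ocean'] (min_width=13, slack=2)
Line 7: ['the', 'curtain'] (min_width=11, slack=4)
Line 8: ['leaf', 'stop', 'are'] (min_width=13, slack=2)
Line 9: ['open'] (min_width=4, slack=11)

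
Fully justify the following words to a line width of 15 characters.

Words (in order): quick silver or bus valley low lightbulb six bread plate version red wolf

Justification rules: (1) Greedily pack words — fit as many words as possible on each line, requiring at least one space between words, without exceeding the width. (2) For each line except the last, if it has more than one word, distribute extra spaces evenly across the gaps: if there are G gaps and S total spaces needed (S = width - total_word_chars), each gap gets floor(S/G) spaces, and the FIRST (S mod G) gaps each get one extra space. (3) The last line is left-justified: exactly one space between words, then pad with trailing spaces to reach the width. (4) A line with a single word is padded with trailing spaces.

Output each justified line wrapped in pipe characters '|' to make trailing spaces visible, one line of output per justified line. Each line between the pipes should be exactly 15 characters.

Answer: |quick silver or|
|bus  valley low|
|lightbulb   six|
|bread     plate|
|version     red|
|wolf           |

Derivation:
Line 1: ['quick', 'silver', 'or'] (min_width=15, slack=0)
Line 2: ['bus', 'valley', 'low'] (min_width=14, slack=1)
Line 3: ['lightbulb', 'six'] (min_width=13, slack=2)
Line 4: ['bread', 'plate'] (min_width=11, slack=4)
Line 5: ['version', 'red'] (min_width=11, slack=4)
Line 6: ['wolf'] (min_width=4, slack=11)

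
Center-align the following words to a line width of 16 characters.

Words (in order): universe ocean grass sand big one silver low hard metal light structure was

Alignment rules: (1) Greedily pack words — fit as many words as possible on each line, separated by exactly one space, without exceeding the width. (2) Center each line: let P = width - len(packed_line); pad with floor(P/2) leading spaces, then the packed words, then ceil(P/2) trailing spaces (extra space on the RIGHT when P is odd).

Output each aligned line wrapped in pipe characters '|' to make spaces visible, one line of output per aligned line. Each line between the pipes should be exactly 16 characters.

Line 1: ['universe', 'ocean'] (min_width=14, slack=2)
Line 2: ['grass', 'sand', 'big'] (min_width=14, slack=2)
Line 3: ['one', 'silver', 'low'] (min_width=14, slack=2)
Line 4: ['hard', 'metal', 'light'] (min_width=16, slack=0)
Line 5: ['structure', 'was'] (min_width=13, slack=3)

Answer: | universe ocean |
| grass sand big |
| one silver low |
|hard metal light|
| structure was  |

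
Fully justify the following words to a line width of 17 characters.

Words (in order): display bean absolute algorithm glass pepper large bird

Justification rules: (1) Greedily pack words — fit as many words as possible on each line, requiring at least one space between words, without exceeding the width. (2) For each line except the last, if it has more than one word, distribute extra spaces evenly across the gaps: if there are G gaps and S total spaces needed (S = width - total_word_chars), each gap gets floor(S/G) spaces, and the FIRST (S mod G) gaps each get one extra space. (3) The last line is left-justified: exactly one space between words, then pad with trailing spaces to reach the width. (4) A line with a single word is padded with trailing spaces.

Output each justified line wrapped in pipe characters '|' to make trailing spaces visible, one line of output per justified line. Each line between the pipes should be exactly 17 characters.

Line 1: ['display', 'bean'] (min_width=12, slack=5)
Line 2: ['absolute'] (min_width=8, slack=9)
Line 3: ['algorithm', 'glass'] (min_width=15, slack=2)
Line 4: ['pepper', 'large', 'bird'] (min_width=17, slack=0)

Answer: |display      bean|
|absolute         |
|algorithm   glass|
|pepper large bird|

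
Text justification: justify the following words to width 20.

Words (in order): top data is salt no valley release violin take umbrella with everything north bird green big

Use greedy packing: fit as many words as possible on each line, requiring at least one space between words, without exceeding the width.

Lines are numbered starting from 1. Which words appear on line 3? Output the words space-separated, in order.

Answer: violin take umbrella

Derivation:
Line 1: ['top', 'data', 'is', 'salt', 'no'] (min_width=19, slack=1)
Line 2: ['valley', 'release'] (min_width=14, slack=6)
Line 3: ['violin', 'take', 'umbrella'] (min_width=20, slack=0)
Line 4: ['with', 'everything'] (min_width=15, slack=5)
Line 5: ['north', 'bird', 'green', 'big'] (min_width=20, slack=0)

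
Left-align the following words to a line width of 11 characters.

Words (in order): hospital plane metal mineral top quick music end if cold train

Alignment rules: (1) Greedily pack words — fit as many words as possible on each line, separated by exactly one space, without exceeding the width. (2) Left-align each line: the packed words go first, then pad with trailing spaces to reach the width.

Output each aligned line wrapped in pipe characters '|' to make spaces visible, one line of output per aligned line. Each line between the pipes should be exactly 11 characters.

Answer: |hospital   |
|plane metal|
|mineral top|
|quick music|
|end if cold|
|train      |

Derivation:
Line 1: ['hospital'] (min_width=8, slack=3)
Line 2: ['plane', 'metal'] (min_width=11, slack=0)
Line 3: ['mineral', 'top'] (min_width=11, slack=0)
Line 4: ['quick', 'music'] (min_width=11, slack=0)
Line 5: ['end', 'if', 'cold'] (min_width=11, slack=0)
Line 6: ['train'] (min_width=5, slack=6)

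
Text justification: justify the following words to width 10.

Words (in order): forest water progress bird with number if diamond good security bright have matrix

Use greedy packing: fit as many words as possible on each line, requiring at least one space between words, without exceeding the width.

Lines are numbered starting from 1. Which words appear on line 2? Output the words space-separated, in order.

Line 1: ['forest'] (min_width=6, slack=4)
Line 2: ['water'] (min_width=5, slack=5)
Line 3: ['progress'] (min_width=8, slack=2)
Line 4: ['bird', 'with'] (min_width=9, slack=1)
Line 5: ['number', 'if'] (min_width=9, slack=1)
Line 6: ['diamond'] (min_width=7, slack=3)
Line 7: ['good'] (min_width=4, slack=6)
Line 8: ['security'] (min_width=8, slack=2)
Line 9: ['bright'] (min_width=6, slack=4)
Line 10: ['have'] (min_width=4, slack=6)
Line 11: ['matrix'] (min_width=6, slack=4)

Answer: water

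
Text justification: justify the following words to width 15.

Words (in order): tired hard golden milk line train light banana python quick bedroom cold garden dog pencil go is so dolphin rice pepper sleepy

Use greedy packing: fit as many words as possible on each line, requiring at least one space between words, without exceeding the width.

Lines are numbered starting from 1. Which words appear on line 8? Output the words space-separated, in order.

Line 1: ['tired', 'hard'] (min_width=10, slack=5)
Line 2: ['golden', 'milk'] (min_width=11, slack=4)
Line 3: ['line', 'train'] (min_width=10, slack=5)
Line 4: ['light', 'banana'] (min_width=12, slack=3)
Line 5: ['python', 'quick'] (min_width=12, slack=3)
Line 6: ['bedroom', 'cold'] (min_width=12, slack=3)
Line 7: ['garden', 'dog'] (min_width=10, slack=5)
Line 8: ['pencil', 'go', 'is', 'so'] (min_width=15, slack=0)
Line 9: ['dolphin', 'rice'] (min_width=12, slack=3)
Line 10: ['pepper', 'sleepy'] (min_width=13, slack=2)

Answer: pencil go is so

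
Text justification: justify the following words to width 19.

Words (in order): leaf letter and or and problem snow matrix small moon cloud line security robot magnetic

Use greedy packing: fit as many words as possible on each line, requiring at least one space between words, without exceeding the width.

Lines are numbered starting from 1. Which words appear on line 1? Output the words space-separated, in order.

Line 1: ['leaf', 'letter', 'and', 'or'] (min_width=18, slack=1)
Line 2: ['and', 'problem', 'snow'] (min_width=16, slack=3)
Line 3: ['matrix', 'small', 'moon'] (min_width=17, slack=2)
Line 4: ['cloud', 'line', 'security'] (min_width=19, slack=0)
Line 5: ['robot', 'magnetic'] (min_width=14, slack=5)

Answer: leaf letter and or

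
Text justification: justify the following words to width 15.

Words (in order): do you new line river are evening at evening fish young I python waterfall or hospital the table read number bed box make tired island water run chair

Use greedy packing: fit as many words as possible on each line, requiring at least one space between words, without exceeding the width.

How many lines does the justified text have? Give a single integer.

Line 1: ['do', 'you', 'new', 'line'] (min_width=15, slack=0)
Line 2: ['river', 'are'] (min_width=9, slack=6)
Line 3: ['evening', 'at'] (min_width=10, slack=5)
Line 4: ['evening', 'fish'] (min_width=12, slack=3)
Line 5: ['young', 'I', 'python'] (min_width=14, slack=1)
Line 6: ['waterfall', 'or'] (min_width=12, slack=3)
Line 7: ['hospital', 'the'] (min_width=12, slack=3)
Line 8: ['table', 'read'] (min_width=10, slack=5)
Line 9: ['number', 'bed', 'box'] (min_width=14, slack=1)
Line 10: ['make', 'tired'] (min_width=10, slack=5)
Line 11: ['island', 'water'] (min_width=12, slack=3)
Line 12: ['run', 'chair'] (min_width=9, slack=6)
Total lines: 12

Answer: 12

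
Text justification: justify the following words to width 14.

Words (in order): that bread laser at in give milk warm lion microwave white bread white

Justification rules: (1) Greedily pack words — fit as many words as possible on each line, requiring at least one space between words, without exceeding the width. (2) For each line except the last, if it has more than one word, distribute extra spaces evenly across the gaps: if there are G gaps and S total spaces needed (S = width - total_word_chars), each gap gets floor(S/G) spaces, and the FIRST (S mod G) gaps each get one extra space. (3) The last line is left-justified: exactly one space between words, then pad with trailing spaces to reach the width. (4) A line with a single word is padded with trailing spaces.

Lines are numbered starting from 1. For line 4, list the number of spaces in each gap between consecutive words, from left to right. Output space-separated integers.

Line 1: ['that', 'bread'] (min_width=10, slack=4)
Line 2: ['laser', 'at', 'in'] (min_width=11, slack=3)
Line 3: ['give', 'milk', 'warm'] (min_width=14, slack=0)
Line 4: ['lion', 'microwave'] (min_width=14, slack=0)
Line 5: ['white', 'bread'] (min_width=11, slack=3)
Line 6: ['white'] (min_width=5, slack=9)

Answer: 1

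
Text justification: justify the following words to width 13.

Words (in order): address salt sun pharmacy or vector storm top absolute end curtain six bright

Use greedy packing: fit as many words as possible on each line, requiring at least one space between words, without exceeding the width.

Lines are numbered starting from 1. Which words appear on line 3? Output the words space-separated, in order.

Line 1: ['address', 'salt'] (min_width=12, slack=1)
Line 2: ['sun', 'pharmacy'] (min_width=12, slack=1)
Line 3: ['or', 'vector'] (min_width=9, slack=4)
Line 4: ['storm', 'top'] (min_width=9, slack=4)
Line 5: ['absolute', 'end'] (min_width=12, slack=1)
Line 6: ['curtain', 'six'] (min_width=11, slack=2)
Line 7: ['bright'] (min_width=6, slack=7)

Answer: or vector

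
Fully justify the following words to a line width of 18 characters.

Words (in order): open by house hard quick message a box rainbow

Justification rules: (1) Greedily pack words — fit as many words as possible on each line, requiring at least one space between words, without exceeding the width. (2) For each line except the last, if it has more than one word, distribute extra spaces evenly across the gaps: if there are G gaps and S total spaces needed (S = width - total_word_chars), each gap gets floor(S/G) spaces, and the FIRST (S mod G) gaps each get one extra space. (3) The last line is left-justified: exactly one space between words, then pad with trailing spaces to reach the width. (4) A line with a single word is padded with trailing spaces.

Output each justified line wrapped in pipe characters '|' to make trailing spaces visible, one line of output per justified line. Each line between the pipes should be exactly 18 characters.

Line 1: ['open', 'by', 'house', 'hard'] (min_width=18, slack=0)
Line 2: ['quick', 'message', 'a'] (min_width=15, slack=3)
Line 3: ['box', 'rainbow'] (min_width=11, slack=7)

Answer: |open by house hard|
|quick   message  a|
|box rainbow       |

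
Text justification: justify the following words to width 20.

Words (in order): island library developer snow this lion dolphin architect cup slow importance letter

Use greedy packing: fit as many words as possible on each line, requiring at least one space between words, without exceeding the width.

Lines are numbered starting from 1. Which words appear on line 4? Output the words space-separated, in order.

Answer: architect cup slow

Derivation:
Line 1: ['island', 'library'] (min_width=14, slack=6)
Line 2: ['developer', 'snow', 'this'] (min_width=19, slack=1)
Line 3: ['lion', 'dolphin'] (min_width=12, slack=8)
Line 4: ['architect', 'cup', 'slow'] (min_width=18, slack=2)
Line 5: ['importance', 'letter'] (min_width=17, slack=3)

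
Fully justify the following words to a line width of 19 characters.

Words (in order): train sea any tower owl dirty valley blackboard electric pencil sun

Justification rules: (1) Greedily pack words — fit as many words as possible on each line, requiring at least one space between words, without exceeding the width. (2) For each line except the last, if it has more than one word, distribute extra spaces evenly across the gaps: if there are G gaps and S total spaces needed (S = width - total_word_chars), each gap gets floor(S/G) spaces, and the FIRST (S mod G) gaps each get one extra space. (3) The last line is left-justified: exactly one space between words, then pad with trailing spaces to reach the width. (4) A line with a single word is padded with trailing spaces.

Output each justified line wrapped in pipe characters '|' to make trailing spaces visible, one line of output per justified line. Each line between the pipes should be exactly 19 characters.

Line 1: ['train', 'sea', 'any', 'tower'] (min_width=19, slack=0)
Line 2: ['owl', 'dirty', 'valley'] (min_width=16, slack=3)
Line 3: ['blackboard', 'electric'] (min_width=19, slack=0)
Line 4: ['pencil', 'sun'] (min_width=10, slack=9)

Answer: |train sea any tower|
|owl   dirty  valley|
|blackboard electric|
|pencil sun         |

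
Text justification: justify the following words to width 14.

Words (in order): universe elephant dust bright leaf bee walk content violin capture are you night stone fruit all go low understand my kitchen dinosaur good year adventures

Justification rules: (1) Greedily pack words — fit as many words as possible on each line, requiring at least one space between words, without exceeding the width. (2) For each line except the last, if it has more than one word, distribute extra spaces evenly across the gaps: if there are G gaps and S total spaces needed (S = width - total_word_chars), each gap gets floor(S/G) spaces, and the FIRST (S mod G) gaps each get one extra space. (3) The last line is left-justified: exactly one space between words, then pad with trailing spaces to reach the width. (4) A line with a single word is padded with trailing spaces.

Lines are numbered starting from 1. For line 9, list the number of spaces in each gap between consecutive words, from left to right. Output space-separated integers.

Line 1: ['universe'] (min_width=8, slack=6)
Line 2: ['elephant', 'dust'] (min_width=13, slack=1)
Line 3: ['bright', 'leaf'] (min_width=11, slack=3)
Line 4: ['bee', 'walk'] (min_width=8, slack=6)
Line 5: ['content', 'violin'] (min_width=14, slack=0)
Line 6: ['capture', 'are'] (min_width=11, slack=3)
Line 7: ['you', 'night'] (min_width=9, slack=5)
Line 8: ['stone', 'fruit'] (min_width=11, slack=3)
Line 9: ['all', 'go', 'low'] (min_width=10, slack=4)
Line 10: ['understand', 'my'] (min_width=13, slack=1)
Line 11: ['kitchen'] (min_width=7, slack=7)
Line 12: ['dinosaur', 'good'] (min_width=13, slack=1)
Line 13: ['year'] (min_width=4, slack=10)
Line 14: ['adventures'] (min_width=10, slack=4)

Answer: 3 3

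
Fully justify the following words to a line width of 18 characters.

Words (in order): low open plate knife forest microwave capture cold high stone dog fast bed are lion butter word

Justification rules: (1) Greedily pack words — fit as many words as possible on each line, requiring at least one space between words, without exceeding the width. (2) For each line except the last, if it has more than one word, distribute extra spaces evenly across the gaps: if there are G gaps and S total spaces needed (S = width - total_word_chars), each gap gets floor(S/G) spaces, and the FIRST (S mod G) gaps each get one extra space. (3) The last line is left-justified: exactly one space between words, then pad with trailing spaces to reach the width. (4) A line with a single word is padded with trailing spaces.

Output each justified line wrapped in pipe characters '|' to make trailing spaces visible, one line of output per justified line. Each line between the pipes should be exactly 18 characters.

Line 1: ['low', 'open', 'plate'] (min_width=14, slack=4)
Line 2: ['knife', 'forest'] (min_width=12, slack=6)
Line 3: ['microwave', 'capture'] (min_width=17, slack=1)
Line 4: ['cold', 'high', 'stone'] (min_width=15, slack=3)
Line 5: ['dog', 'fast', 'bed', 'are'] (min_width=16, slack=2)
Line 6: ['lion', 'butter', 'word'] (min_width=16, slack=2)

Answer: |low   open   plate|
|knife       forest|
|microwave  capture|
|cold   high  stone|
|dog  fast  bed are|
|lion butter word  |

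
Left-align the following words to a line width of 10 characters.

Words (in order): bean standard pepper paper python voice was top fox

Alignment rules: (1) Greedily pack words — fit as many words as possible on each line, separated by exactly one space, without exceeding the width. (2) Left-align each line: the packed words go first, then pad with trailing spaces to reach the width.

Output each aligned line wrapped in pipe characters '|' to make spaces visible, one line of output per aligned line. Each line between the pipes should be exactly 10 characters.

Answer: |bean      |
|standard  |
|pepper    |
|paper     |
|python    |
|voice was |
|top fox   |

Derivation:
Line 1: ['bean'] (min_width=4, slack=6)
Line 2: ['standard'] (min_width=8, slack=2)
Line 3: ['pepper'] (min_width=6, slack=4)
Line 4: ['paper'] (min_width=5, slack=5)
Line 5: ['python'] (min_width=6, slack=4)
Line 6: ['voice', 'was'] (min_width=9, slack=1)
Line 7: ['top', 'fox'] (min_width=7, slack=3)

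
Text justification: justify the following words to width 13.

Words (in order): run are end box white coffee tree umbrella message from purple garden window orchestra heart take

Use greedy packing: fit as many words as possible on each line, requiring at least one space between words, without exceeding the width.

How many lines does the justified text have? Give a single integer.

Answer: 9

Derivation:
Line 1: ['run', 'are', 'end'] (min_width=11, slack=2)
Line 2: ['box', 'white'] (min_width=9, slack=4)
Line 3: ['coffee', 'tree'] (min_width=11, slack=2)
Line 4: ['umbrella'] (min_width=8, slack=5)
Line 5: ['message', 'from'] (min_width=12, slack=1)
Line 6: ['purple', 'garden'] (min_width=13, slack=0)
Line 7: ['window'] (min_width=6, slack=7)
Line 8: ['orchestra'] (min_width=9, slack=4)
Line 9: ['heart', 'take'] (min_width=10, slack=3)
Total lines: 9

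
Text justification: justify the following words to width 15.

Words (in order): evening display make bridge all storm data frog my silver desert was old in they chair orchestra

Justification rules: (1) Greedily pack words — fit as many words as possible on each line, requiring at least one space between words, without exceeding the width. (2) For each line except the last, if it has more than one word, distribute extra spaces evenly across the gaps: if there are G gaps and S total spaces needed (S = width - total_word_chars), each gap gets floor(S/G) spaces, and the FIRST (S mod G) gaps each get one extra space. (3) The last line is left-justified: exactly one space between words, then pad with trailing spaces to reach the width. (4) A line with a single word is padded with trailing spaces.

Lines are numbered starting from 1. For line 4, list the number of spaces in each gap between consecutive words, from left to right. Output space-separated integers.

Line 1: ['evening', 'display'] (min_width=15, slack=0)
Line 2: ['make', 'bridge', 'all'] (min_width=15, slack=0)
Line 3: ['storm', 'data', 'frog'] (min_width=15, slack=0)
Line 4: ['my', 'silver'] (min_width=9, slack=6)
Line 5: ['desert', 'was', 'old'] (min_width=14, slack=1)
Line 6: ['in', 'they', 'chair'] (min_width=13, slack=2)
Line 7: ['orchestra'] (min_width=9, slack=6)

Answer: 7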